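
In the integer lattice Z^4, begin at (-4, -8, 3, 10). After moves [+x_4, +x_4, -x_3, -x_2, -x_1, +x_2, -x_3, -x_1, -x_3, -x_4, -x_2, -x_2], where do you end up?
(-6, -10, 0, 11)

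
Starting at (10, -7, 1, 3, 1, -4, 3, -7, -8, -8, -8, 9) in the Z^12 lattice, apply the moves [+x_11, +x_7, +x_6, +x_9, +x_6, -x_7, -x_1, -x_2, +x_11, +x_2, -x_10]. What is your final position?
(9, -7, 1, 3, 1, -2, 3, -7, -7, -9, -6, 9)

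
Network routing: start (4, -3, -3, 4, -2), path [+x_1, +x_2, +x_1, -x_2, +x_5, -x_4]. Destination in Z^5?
(6, -3, -3, 3, -1)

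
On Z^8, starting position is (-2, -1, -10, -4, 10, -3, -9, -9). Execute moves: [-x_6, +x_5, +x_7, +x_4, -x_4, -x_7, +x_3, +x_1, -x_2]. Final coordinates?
(-1, -2, -9, -4, 11, -4, -9, -9)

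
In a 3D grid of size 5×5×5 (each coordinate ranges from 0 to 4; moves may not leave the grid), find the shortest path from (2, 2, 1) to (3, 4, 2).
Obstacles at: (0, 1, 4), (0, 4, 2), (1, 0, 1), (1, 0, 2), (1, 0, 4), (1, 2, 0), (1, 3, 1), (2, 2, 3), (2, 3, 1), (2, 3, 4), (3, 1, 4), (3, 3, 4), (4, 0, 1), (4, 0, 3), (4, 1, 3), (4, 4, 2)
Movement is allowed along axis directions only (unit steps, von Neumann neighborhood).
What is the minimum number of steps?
4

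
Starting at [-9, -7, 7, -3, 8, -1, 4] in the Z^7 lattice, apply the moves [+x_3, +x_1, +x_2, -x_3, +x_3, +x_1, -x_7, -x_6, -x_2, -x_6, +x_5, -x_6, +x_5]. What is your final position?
(-7, -7, 8, -3, 10, -4, 3)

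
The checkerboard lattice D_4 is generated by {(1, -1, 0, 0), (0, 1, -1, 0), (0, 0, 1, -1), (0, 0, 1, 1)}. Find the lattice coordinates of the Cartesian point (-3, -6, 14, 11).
-3b₁ - 9b₂ - 3b₃ + 8b₄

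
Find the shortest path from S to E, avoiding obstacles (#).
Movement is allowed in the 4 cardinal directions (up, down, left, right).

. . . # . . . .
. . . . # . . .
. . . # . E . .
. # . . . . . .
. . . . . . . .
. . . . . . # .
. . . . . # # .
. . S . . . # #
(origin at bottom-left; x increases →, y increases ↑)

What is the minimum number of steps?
8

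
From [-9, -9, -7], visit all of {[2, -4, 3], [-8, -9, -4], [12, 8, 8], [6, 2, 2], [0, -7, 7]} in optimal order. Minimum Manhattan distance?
63
(one optimal route: (-9, -9, -7) → (-8, -9, -4) → (0, -7, 7) → (2, -4, 3) → (6, 2, 2) → (12, 8, 8))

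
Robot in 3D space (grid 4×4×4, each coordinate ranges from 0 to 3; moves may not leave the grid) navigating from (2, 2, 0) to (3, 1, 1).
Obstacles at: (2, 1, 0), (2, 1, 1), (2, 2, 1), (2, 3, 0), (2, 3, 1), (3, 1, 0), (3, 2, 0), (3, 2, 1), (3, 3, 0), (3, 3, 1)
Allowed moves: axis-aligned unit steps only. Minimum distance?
7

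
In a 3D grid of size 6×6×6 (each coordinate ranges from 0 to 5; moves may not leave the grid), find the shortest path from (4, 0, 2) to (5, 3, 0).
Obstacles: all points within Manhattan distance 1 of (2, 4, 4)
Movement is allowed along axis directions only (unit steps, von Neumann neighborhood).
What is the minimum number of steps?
6
(one shortest path: (4, 0, 2) → (5, 0, 2) → (5, 1, 2) → (5, 2, 2) → (5, 3, 2) → (5, 3, 1) → (5, 3, 0))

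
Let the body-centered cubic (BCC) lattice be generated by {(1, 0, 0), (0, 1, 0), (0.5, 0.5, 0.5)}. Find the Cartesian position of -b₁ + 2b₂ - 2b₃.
(-2, 1, -1)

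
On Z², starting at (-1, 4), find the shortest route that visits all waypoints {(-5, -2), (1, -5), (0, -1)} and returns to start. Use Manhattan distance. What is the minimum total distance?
30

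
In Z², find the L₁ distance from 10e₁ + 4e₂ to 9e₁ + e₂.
4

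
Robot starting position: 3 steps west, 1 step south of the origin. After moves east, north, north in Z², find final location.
(-2, 1)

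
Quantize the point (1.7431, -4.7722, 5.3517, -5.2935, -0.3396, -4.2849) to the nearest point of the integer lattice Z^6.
(2, -5, 5, -5, 0, -4)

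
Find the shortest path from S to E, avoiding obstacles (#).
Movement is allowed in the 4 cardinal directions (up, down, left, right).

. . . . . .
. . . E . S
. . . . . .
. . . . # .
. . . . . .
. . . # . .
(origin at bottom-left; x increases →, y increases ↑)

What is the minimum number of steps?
2
(one shortest path: (5, 4) → (4, 4) → (3, 4))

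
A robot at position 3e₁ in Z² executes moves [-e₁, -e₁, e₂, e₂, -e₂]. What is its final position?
(1, 1)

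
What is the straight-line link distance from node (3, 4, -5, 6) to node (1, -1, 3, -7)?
16.1864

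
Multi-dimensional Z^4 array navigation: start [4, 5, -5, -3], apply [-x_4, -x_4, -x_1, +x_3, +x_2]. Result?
(3, 6, -4, -5)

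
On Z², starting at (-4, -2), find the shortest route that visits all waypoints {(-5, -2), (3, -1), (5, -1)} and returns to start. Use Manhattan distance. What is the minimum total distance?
22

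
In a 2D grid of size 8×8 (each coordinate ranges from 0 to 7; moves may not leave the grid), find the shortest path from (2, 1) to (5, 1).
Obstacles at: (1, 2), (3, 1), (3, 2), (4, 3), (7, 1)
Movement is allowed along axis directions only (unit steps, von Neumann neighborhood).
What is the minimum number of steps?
5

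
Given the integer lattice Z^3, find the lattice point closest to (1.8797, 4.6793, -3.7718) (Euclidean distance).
(2, 5, -4)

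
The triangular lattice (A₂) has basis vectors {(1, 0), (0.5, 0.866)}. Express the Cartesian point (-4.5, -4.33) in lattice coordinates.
-2b₁ - 5b₂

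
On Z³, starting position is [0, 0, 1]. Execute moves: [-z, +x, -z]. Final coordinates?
(1, 0, -1)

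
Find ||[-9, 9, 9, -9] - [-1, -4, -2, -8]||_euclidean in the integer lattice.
18.8414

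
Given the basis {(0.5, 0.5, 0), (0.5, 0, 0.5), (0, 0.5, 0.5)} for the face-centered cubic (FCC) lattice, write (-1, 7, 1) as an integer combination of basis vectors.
5b₁ - 7b₂ + 9b₃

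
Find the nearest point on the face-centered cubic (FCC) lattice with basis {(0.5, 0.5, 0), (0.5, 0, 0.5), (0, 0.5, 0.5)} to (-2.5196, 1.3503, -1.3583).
(-2.5, 1, -1.5)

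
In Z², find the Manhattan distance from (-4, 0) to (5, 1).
10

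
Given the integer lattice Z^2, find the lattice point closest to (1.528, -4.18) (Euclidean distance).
(2, -4)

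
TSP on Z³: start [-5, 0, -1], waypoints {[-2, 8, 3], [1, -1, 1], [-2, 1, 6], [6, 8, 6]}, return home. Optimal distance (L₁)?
60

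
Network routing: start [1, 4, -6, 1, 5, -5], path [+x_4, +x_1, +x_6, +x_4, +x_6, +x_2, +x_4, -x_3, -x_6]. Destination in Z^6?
(2, 5, -7, 4, 5, -4)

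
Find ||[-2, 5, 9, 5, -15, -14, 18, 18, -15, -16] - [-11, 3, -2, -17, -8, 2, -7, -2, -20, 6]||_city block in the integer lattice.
139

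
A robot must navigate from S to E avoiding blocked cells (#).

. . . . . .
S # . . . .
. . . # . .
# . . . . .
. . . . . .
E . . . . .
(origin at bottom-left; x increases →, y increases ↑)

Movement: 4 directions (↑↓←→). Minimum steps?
6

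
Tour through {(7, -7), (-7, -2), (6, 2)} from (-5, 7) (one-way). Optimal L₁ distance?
38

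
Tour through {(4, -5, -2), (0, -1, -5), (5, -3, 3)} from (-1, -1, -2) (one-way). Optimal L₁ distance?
23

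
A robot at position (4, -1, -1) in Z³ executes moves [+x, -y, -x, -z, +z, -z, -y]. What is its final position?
(4, -3, -2)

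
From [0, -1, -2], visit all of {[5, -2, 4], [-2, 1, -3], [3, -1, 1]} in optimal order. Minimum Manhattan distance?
22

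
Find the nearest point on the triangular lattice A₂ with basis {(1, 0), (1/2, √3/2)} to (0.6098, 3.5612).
(1, 3.464)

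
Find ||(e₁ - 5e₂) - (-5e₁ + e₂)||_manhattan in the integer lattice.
12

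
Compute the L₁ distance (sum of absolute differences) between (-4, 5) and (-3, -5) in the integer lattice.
11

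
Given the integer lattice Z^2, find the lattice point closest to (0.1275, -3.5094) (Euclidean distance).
(0, -4)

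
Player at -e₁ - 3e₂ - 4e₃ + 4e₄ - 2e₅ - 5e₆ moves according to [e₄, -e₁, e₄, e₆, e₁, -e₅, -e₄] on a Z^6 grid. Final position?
(-1, -3, -4, 5, -3, -4)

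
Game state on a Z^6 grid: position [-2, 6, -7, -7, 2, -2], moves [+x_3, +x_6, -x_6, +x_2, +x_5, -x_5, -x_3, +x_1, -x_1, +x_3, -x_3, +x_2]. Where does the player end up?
(-2, 8, -7, -7, 2, -2)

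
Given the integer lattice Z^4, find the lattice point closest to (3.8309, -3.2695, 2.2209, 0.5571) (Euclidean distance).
(4, -3, 2, 1)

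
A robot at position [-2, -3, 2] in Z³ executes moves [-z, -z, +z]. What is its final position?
(-2, -3, 1)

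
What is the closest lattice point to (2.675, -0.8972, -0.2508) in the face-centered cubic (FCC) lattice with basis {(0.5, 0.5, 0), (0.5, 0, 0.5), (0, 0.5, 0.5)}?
(2.5, -1, -0.5)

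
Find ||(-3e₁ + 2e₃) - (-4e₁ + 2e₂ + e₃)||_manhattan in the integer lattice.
4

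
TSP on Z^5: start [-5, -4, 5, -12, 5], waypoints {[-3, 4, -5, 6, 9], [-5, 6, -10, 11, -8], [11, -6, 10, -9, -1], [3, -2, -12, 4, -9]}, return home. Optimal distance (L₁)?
186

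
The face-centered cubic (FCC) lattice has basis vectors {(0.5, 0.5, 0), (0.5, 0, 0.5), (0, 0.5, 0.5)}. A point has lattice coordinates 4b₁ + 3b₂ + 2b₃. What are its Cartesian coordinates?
(3.5, 3, 2.5)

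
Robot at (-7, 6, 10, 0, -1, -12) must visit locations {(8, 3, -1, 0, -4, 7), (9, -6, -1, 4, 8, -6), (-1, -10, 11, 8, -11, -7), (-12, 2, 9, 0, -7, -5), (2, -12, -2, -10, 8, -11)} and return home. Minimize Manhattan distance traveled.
244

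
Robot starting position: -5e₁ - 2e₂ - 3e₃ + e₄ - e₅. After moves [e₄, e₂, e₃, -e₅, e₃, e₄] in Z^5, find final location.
(-5, -1, -1, 3, -2)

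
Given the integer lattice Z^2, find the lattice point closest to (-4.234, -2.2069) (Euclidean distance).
(-4, -2)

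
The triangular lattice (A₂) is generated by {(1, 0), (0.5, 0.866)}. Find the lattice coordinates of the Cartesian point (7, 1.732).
6b₁ + 2b₂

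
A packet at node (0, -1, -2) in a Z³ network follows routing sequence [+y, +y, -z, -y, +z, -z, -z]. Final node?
(0, 0, -4)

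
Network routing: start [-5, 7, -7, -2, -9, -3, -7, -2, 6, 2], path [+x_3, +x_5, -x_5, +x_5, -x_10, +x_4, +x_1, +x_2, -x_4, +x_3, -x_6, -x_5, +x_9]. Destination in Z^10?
(-4, 8, -5, -2, -9, -4, -7, -2, 7, 1)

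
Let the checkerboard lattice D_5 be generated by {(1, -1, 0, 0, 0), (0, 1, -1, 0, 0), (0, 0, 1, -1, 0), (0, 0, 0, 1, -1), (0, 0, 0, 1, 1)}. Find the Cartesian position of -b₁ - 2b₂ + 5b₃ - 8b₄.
(-1, -1, 7, -13, 8)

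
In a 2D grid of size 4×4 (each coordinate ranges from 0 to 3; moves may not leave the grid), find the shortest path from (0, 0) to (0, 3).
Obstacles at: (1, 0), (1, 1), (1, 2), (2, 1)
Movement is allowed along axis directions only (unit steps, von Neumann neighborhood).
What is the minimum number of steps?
3
(one shortest path: (0, 0) → (0, 1) → (0, 2) → (0, 3))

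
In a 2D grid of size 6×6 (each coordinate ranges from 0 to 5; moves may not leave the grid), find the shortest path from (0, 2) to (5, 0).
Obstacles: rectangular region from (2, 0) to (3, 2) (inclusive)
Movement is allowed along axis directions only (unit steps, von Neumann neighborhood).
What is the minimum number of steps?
9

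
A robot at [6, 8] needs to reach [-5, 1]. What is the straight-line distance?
13.0384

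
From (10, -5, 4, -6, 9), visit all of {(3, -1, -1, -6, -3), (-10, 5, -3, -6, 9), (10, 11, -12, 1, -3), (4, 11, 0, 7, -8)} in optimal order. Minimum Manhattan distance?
131
(one optimal route: (10, -5, 4, -6, 9) → (-10, 5, -3, -6, 9) → (3, -1, -1, -6, -3) → (4, 11, 0, 7, -8) → (10, 11, -12, 1, -3))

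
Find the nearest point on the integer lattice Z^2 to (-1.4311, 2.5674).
(-1, 3)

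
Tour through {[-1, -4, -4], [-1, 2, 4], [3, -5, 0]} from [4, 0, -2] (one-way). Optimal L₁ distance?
31
(one optimal route: (4, 0, -2) → (3, -5, 0) → (-1, -4, -4) → (-1, 2, 4))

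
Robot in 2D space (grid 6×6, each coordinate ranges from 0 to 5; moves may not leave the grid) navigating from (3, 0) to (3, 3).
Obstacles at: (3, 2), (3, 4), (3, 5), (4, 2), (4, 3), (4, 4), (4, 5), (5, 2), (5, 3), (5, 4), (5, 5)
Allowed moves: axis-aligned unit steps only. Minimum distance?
5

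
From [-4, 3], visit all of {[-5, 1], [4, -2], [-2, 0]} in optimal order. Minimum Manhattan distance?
15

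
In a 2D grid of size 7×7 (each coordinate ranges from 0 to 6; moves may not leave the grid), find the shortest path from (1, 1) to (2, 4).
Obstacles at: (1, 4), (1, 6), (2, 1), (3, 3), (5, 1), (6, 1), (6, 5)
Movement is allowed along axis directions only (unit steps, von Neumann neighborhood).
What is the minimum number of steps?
4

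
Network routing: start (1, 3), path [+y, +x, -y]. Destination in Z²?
(2, 3)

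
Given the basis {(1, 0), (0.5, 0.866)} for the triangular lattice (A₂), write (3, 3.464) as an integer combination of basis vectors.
b₁ + 4b₂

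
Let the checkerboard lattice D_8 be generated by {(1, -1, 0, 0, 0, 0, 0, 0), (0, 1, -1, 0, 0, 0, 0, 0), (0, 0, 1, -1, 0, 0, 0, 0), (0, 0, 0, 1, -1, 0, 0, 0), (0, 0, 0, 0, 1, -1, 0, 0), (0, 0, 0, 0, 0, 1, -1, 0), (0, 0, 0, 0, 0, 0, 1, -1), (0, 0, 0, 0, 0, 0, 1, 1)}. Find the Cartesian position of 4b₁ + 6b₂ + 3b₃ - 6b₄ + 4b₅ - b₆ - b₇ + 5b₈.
(4, 2, -3, -9, 10, -5, 5, 6)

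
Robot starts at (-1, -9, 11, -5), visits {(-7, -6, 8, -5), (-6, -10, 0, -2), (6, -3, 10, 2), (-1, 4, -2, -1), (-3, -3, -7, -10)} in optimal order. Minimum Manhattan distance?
105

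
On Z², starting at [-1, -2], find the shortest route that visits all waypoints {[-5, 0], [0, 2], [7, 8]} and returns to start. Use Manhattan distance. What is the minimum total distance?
44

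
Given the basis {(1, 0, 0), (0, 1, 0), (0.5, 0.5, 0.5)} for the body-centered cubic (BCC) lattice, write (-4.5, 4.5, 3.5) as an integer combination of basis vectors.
-8b₁ + b₂ + 7b₃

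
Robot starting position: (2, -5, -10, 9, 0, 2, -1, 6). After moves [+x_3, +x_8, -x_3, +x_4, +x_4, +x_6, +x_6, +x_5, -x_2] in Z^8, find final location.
(2, -6, -10, 11, 1, 4, -1, 7)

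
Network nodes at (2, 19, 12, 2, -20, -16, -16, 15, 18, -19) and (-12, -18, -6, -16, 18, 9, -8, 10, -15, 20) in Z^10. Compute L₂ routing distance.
83.5524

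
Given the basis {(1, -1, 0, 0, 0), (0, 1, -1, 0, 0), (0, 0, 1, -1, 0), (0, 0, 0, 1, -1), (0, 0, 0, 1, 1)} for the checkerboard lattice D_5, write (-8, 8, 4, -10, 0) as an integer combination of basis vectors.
-8b₁ + 4b₃ - 3b₄ - 3b₅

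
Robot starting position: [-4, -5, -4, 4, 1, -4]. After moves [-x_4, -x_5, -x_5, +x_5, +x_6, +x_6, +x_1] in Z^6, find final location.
(-3, -5, -4, 3, 0, -2)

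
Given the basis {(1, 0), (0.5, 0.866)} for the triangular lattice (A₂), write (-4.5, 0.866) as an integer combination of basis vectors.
-5b₁ + b₂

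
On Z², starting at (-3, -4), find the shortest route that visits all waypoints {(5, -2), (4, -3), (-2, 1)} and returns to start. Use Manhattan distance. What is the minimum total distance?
26
(one optimal route: (-3, -4) → (4, -3) → (5, -2) → (-2, 1) → (-3, -4))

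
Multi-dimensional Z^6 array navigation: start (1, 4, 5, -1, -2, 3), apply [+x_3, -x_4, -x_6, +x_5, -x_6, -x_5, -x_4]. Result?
(1, 4, 6, -3, -2, 1)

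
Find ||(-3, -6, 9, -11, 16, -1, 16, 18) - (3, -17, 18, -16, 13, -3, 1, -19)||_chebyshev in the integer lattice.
37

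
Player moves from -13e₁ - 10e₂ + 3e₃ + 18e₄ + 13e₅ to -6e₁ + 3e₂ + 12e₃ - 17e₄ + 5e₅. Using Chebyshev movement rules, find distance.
35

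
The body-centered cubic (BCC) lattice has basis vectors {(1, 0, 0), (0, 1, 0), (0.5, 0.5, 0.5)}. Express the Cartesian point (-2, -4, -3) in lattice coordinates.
b₁ - b₂ - 6b₃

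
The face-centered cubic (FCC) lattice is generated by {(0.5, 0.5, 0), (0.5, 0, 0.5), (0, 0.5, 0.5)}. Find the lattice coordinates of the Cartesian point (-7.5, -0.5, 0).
-8b₁ - 7b₂ + 7b₃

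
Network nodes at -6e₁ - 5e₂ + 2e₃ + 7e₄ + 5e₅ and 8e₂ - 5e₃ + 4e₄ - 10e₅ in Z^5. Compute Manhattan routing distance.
44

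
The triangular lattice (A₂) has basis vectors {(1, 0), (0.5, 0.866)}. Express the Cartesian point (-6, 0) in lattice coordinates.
-6b₁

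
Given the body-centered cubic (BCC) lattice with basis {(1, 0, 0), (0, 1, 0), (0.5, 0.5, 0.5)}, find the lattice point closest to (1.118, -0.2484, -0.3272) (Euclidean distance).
(1, 0, 0)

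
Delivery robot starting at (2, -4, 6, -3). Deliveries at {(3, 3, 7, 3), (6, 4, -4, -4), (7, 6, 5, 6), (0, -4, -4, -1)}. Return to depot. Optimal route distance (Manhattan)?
80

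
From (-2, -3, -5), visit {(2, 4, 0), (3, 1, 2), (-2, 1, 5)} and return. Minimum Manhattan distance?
44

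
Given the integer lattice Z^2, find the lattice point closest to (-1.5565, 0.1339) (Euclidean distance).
(-2, 0)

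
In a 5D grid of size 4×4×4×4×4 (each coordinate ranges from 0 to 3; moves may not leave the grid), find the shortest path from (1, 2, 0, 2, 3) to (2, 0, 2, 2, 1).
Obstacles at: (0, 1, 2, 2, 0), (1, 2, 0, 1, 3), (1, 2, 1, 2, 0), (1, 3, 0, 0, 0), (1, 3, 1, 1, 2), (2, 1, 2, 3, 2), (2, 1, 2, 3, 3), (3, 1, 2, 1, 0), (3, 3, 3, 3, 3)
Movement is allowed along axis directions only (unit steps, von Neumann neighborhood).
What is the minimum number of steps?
7
(one shortest path: (1, 2, 0, 2, 3) → (2, 2, 0, 2, 3) → (2, 1, 0, 2, 3) → (2, 0, 0, 2, 3) → (2, 0, 1, 2, 3) → (2, 0, 2, 2, 3) → (2, 0, 2, 2, 2) → (2, 0, 2, 2, 1))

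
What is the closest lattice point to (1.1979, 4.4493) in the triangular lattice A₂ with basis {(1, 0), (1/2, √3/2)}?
(1.5, 4.33)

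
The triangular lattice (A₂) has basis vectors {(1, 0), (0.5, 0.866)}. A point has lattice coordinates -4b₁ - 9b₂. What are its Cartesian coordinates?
(-8.5, -7.794)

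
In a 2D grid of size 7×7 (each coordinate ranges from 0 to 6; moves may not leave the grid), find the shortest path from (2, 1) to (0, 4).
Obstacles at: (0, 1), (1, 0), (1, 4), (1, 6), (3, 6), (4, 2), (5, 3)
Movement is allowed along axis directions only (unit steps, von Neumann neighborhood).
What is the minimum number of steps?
5
(one shortest path: (2, 1) → (1, 1) → (1, 2) → (0, 2) → (0, 3) → (0, 4))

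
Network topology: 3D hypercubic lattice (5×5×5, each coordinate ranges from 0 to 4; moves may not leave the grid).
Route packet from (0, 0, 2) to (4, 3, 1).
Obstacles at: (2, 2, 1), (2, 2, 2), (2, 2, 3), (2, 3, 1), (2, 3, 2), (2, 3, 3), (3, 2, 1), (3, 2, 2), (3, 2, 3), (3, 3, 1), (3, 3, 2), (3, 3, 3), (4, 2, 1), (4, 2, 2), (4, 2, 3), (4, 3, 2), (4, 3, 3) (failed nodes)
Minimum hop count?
10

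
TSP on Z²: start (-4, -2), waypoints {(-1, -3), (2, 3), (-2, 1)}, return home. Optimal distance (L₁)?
24
(one optimal route: (-4, -2) → (-1, -3) → (2, 3) → (-2, 1) → (-4, -2))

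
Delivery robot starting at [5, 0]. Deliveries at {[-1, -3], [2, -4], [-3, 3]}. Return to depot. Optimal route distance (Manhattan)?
30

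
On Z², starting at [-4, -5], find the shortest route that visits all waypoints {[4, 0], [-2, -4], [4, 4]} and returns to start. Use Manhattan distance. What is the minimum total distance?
34
(one optimal route: (-4, -5) → (4, 0) → (4, 4) → (-2, -4) → (-4, -5))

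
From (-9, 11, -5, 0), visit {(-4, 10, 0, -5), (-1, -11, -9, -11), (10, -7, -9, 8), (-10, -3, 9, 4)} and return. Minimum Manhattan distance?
168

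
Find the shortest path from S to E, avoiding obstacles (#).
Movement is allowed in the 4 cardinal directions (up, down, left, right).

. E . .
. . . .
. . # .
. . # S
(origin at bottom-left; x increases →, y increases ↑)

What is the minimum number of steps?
5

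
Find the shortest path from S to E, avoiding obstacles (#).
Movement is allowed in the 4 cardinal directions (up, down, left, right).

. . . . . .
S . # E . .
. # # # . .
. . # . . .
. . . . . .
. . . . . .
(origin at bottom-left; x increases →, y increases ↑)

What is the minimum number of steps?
5
(one shortest path: (0, 4) → (1, 4) → (1, 5) → (2, 5) → (3, 5) → (3, 4))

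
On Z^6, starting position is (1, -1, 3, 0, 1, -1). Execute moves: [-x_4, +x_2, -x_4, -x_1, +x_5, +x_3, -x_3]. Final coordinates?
(0, 0, 3, -2, 2, -1)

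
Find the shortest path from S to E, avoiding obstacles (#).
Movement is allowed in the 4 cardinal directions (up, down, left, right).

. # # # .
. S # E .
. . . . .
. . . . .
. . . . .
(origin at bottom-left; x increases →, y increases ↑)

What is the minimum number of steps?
4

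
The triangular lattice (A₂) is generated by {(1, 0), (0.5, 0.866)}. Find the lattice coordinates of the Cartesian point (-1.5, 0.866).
-2b₁ + b₂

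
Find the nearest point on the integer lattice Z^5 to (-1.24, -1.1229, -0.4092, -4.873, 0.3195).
(-1, -1, 0, -5, 0)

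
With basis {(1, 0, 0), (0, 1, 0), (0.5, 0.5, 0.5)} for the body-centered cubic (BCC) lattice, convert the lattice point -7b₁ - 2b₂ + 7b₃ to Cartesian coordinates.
(-3.5, 1.5, 3.5)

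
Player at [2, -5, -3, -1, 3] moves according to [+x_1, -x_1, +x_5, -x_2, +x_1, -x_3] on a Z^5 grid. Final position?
(3, -6, -4, -1, 4)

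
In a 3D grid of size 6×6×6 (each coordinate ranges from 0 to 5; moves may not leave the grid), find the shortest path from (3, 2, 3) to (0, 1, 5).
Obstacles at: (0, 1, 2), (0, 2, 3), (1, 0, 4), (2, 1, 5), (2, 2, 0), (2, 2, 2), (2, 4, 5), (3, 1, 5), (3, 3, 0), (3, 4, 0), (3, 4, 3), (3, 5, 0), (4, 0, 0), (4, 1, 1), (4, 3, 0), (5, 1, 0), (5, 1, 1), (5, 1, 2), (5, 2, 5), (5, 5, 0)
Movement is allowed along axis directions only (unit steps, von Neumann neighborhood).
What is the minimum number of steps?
6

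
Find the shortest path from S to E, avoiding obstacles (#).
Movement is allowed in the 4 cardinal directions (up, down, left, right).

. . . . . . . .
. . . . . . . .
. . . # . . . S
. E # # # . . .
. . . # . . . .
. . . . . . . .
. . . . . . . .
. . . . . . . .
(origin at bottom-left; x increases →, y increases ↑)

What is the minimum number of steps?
9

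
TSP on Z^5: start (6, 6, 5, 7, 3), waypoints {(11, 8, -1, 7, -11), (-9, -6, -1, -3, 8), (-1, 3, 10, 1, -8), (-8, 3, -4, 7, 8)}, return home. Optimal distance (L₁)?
166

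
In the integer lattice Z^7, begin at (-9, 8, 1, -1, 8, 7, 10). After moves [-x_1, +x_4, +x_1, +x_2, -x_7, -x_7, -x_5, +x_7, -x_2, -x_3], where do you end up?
(-9, 8, 0, 0, 7, 7, 9)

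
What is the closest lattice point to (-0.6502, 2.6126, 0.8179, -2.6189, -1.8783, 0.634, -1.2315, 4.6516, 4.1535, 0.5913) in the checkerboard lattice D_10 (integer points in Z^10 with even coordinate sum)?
(-1, 3, 1, -3, -2, 1, -1, 5, 4, 1)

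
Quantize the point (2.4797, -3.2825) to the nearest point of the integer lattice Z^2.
(2, -3)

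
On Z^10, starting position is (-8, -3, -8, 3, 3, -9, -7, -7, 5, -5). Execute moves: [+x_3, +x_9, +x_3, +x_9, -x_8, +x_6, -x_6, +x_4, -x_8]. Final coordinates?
(-8, -3, -6, 4, 3, -9, -7, -9, 7, -5)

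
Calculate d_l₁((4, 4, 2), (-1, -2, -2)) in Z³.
15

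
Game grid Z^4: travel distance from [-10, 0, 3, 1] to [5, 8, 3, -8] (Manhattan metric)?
32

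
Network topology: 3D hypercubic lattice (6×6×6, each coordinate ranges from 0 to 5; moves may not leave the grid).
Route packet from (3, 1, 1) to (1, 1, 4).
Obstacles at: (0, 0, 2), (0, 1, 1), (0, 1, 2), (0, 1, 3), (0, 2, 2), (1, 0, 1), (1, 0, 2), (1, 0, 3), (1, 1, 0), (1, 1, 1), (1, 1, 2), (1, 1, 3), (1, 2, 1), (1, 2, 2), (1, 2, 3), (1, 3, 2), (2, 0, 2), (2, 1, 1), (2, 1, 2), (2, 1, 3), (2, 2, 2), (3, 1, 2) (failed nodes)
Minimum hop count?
7
(one shortest path: (3, 1, 1) → (4, 1, 1) → (4, 1, 2) → (4, 1, 3) → (3, 1, 3) → (3, 1, 4) → (2, 1, 4) → (1, 1, 4))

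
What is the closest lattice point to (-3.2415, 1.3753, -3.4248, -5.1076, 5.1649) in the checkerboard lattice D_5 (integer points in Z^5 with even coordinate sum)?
(-3, 1, -4, -5, 5)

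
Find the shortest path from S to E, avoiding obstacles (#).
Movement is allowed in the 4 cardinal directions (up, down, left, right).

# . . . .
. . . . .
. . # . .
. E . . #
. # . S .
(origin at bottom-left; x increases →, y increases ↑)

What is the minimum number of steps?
3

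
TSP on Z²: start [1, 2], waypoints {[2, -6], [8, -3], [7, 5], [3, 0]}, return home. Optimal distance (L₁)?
38
(one optimal route: (1, 2) → (7, 5) → (8, -3) → (2, -6) → (3, 0) → (1, 2))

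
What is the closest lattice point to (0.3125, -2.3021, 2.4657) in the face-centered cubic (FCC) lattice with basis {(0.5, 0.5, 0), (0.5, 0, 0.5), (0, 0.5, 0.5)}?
(0.5, -2, 2.5)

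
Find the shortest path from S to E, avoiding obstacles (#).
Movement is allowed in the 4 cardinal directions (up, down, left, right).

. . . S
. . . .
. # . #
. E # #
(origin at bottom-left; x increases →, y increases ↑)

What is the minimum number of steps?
7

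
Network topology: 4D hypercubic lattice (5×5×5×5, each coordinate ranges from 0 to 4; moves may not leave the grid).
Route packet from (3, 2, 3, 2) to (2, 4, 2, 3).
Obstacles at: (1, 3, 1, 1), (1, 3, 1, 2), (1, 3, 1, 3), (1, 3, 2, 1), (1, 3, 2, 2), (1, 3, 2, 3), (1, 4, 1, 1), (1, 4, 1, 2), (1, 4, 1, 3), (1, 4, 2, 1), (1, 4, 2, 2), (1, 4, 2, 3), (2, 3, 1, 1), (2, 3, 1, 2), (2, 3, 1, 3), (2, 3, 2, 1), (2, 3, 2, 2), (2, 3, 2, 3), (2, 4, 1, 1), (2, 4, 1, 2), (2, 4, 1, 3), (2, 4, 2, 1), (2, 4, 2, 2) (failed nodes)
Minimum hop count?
5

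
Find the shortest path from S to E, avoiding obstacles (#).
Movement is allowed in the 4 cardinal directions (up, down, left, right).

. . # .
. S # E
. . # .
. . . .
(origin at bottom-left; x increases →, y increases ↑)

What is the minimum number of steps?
6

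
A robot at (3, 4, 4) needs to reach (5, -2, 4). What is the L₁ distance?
8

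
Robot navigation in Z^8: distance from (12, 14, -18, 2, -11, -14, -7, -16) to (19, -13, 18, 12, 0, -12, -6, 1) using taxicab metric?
111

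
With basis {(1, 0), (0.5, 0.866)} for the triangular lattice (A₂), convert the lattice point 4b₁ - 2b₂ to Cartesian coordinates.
(3, -1.732)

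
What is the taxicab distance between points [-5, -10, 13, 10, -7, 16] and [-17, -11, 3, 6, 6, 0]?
56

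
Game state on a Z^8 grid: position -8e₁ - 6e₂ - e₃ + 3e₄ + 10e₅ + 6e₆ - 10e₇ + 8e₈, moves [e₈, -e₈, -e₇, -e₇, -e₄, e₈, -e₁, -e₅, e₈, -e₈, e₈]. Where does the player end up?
(-9, -6, -1, 2, 9, 6, -12, 10)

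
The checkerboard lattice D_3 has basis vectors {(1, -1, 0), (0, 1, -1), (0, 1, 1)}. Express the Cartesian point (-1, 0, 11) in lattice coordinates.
-b₁ - 6b₂ + 5b₃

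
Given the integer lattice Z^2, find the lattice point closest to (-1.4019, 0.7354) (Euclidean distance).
(-1, 1)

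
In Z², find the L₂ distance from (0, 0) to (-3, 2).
3.60555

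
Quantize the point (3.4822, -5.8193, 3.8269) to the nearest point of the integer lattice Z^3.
(3, -6, 4)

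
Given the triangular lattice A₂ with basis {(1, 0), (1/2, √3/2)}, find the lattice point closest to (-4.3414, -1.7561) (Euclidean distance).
(-4, -1.732)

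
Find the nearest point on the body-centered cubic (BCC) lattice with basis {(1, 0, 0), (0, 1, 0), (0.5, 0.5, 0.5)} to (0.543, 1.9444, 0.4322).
(0.5, 1.5, 0.5)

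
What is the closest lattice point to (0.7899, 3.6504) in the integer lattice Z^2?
(1, 4)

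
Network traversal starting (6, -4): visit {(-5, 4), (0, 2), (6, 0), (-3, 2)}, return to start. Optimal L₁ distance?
38
(one optimal route: (6, -4) → (-5, 4) → (-3, 2) → (0, 2) → (6, 0) → (6, -4))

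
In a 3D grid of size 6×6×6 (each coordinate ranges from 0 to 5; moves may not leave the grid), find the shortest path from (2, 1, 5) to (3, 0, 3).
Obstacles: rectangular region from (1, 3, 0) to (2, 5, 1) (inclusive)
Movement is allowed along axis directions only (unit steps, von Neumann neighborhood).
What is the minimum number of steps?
4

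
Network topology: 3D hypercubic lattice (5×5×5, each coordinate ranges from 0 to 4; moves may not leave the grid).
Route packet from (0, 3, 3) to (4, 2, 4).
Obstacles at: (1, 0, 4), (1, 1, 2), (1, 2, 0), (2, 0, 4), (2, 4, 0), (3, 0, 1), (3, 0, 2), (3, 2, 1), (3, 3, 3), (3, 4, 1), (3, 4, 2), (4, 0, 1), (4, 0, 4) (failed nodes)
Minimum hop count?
6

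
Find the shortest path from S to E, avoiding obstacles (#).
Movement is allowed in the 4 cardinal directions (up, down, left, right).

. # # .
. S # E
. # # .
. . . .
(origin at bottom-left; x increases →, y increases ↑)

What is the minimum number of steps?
8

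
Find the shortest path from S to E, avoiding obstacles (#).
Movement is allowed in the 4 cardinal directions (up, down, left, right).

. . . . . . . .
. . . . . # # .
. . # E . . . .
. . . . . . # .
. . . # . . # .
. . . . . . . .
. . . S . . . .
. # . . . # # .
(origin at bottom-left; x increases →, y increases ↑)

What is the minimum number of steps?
6
(one shortest path: (3, 1) → (2, 1) → (2, 2) → (2, 3) → (2, 4) → (3, 4) → (3, 5))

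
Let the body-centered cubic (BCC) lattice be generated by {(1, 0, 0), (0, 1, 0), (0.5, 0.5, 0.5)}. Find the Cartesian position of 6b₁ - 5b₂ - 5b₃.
(3.5, -7.5, -2.5)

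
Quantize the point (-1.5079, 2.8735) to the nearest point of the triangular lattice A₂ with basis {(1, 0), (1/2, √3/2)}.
(-1.5, 2.598)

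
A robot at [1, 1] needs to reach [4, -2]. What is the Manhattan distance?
6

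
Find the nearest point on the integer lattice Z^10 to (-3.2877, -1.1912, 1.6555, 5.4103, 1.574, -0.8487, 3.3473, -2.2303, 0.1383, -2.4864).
(-3, -1, 2, 5, 2, -1, 3, -2, 0, -2)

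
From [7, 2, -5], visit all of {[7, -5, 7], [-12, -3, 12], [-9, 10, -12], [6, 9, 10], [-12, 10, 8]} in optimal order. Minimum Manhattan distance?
107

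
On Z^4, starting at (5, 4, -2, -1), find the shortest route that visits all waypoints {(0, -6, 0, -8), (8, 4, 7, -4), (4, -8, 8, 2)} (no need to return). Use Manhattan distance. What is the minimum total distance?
62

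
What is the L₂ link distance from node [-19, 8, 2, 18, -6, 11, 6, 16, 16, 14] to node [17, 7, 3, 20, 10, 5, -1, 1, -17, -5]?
57.6021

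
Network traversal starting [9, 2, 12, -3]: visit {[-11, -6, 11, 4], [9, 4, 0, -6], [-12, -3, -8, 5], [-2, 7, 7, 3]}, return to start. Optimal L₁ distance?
142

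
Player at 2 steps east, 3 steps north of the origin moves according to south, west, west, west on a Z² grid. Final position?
(-1, 2)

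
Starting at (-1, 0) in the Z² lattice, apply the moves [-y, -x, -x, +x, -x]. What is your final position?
(-3, -1)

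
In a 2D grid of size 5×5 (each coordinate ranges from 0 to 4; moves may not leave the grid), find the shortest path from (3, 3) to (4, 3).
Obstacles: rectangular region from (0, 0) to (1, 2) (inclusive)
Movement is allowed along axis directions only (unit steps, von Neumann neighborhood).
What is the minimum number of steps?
1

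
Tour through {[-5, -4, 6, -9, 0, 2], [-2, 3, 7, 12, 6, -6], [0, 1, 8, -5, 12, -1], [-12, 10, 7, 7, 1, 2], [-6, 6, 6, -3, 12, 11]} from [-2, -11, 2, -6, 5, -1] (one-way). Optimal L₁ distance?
158
(one optimal route: (-2, -11, 2, -6, 5, -1) → (-5, -4, 6, -9, 0, 2) → (-6, 6, 6, -3, 12, 11) → (0, 1, 8, -5, 12, -1) → (-2, 3, 7, 12, 6, -6) → (-12, 10, 7, 7, 1, 2))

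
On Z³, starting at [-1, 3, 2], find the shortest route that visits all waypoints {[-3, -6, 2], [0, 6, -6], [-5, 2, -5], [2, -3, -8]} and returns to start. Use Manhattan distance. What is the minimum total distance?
64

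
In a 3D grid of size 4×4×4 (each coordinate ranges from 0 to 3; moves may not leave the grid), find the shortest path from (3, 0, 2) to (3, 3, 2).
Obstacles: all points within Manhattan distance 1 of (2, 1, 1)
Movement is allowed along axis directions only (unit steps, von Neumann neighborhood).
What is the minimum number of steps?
3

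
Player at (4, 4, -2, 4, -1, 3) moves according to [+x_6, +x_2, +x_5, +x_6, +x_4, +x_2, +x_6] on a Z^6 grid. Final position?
(4, 6, -2, 5, 0, 6)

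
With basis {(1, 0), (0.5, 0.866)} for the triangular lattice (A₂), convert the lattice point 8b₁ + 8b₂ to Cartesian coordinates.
(12, 6.928)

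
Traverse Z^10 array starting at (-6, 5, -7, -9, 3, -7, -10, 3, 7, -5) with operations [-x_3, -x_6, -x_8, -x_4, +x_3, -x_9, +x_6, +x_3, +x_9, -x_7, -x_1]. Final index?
(-7, 5, -6, -10, 3, -7, -11, 2, 7, -5)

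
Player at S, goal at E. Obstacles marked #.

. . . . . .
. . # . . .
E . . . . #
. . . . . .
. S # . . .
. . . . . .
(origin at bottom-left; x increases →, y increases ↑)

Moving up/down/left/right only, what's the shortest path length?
3
(one shortest path: (1, 1) → (0, 1) → (0, 2) → (0, 3))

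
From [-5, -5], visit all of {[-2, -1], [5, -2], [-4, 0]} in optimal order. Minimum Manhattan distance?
17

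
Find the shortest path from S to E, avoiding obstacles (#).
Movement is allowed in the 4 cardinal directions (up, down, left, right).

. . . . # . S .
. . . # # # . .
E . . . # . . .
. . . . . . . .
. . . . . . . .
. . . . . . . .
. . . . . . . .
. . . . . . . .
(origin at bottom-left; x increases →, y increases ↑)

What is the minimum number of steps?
10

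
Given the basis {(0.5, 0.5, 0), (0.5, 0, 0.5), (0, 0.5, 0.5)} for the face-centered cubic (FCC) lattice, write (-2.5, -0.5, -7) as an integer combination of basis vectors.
4b₁ - 9b₂ - 5b₃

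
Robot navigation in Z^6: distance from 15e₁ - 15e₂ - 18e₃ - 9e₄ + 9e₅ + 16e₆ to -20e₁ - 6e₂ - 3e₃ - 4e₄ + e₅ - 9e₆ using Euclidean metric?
47.3814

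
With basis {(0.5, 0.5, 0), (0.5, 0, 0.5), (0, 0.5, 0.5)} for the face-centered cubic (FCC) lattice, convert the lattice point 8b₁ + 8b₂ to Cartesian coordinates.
(8, 4, 4)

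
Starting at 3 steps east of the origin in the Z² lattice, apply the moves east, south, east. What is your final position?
(5, -1)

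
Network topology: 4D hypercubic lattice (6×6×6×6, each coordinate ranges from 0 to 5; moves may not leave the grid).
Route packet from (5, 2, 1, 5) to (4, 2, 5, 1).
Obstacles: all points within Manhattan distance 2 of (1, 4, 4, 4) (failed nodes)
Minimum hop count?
9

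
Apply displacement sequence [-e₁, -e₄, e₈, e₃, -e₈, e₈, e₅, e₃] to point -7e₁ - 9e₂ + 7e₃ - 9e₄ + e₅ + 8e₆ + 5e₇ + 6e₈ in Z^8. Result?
(-8, -9, 9, -10, 2, 8, 5, 7)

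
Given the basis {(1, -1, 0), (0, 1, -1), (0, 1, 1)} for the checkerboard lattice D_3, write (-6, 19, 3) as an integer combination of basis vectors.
-6b₁ + 5b₂ + 8b₃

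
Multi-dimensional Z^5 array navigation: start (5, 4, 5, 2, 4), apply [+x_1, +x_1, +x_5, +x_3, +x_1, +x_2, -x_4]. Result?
(8, 5, 6, 1, 5)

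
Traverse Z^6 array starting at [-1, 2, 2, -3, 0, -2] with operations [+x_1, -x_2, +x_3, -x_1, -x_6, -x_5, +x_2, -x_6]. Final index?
(-1, 2, 3, -3, -1, -4)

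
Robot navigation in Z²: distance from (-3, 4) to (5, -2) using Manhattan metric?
14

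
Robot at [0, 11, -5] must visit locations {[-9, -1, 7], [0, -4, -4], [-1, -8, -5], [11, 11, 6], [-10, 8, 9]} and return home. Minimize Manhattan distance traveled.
110
(one optimal route: (0, 11, -5) → (0, -4, -4) → (-1, -8, -5) → (-9, -1, 7) → (-10, 8, 9) → (11, 11, 6) → (0, 11, -5))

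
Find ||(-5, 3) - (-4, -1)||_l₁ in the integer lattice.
5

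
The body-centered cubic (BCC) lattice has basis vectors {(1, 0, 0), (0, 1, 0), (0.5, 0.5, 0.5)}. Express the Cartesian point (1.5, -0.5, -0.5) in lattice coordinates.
2b₁ - b₃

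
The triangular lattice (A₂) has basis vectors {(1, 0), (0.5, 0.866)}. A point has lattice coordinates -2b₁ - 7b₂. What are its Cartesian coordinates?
(-5.5, -6.062)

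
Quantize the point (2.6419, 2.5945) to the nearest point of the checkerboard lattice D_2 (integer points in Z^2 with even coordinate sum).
(3, 3)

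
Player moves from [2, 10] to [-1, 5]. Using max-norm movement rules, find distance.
5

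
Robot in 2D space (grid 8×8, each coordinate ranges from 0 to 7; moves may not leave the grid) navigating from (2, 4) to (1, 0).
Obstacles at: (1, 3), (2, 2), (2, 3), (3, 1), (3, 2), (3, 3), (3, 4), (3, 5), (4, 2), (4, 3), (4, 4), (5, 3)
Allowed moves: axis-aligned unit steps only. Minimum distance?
7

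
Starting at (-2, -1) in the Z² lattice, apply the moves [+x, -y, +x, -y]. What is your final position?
(0, -3)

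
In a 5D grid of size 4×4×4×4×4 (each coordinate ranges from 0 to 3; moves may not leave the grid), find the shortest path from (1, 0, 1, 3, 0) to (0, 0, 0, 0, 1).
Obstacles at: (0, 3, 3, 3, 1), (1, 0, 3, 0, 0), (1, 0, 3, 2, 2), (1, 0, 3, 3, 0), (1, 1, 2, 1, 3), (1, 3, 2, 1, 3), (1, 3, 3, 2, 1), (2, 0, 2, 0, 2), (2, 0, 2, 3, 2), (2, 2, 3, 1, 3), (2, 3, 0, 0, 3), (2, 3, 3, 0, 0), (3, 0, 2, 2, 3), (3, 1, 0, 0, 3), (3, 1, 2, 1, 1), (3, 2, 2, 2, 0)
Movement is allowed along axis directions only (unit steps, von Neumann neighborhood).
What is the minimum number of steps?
6
(one shortest path: (1, 0, 1, 3, 0) → (0, 0, 1, 3, 0) → (0, 0, 0, 3, 0) → (0, 0, 0, 2, 0) → (0, 0, 0, 1, 0) → (0, 0, 0, 0, 0) → (0, 0, 0, 0, 1))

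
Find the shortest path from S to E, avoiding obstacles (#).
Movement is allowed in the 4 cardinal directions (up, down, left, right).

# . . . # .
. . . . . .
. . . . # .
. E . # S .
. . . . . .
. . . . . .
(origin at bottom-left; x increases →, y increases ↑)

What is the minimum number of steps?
5
(one shortest path: (4, 2) → (4, 1) → (3, 1) → (2, 1) → (1, 1) → (1, 2))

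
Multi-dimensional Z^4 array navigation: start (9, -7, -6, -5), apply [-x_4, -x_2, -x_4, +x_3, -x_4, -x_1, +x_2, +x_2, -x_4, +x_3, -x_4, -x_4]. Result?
(8, -6, -4, -11)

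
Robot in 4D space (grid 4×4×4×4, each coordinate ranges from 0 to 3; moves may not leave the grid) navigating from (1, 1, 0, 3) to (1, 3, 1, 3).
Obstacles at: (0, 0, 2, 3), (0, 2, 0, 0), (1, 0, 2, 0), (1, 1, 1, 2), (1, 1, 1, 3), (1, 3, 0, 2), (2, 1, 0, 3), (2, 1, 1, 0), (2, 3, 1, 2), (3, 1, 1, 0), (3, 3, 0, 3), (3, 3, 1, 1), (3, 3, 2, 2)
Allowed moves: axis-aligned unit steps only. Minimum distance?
3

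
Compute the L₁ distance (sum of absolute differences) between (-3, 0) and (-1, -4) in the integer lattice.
6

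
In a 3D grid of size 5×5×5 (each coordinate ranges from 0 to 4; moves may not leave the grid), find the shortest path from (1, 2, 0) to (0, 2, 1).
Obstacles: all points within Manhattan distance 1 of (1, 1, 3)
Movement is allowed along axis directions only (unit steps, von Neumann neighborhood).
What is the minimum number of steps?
2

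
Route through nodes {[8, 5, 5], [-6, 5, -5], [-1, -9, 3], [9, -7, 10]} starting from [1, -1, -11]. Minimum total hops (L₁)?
80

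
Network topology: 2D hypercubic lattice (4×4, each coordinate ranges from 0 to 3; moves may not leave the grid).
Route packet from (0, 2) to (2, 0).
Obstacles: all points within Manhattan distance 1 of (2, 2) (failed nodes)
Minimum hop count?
4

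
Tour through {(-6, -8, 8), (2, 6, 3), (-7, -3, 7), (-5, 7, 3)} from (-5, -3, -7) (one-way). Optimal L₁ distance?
52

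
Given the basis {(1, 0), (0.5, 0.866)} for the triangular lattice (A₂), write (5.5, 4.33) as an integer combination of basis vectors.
3b₁ + 5b₂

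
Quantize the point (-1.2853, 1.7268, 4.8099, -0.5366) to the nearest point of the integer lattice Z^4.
(-1, 2, 5, -1)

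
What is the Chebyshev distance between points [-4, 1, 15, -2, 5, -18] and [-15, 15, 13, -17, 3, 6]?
24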